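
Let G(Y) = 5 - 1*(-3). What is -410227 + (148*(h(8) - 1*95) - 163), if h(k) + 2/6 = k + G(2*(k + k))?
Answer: -1266394/3 ≈ -4.2213e+5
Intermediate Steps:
G(Y) = 8 (G(Y) = 5 + 3 = 8)
h(k) = 23/3 + k (h(k) = -1/3 + (k + 8) = -1/3 + (8 + k) = 23/3 + k)
-410227 + (148*(h(8) - 1*95) - 163) = -410227 + (148*((23/3 + 8) - 1*95) - 163) = -410227 + (148*(47/3 - 95) - 163) = -410227 + (148*(-238/3) - 163) = -410227 + (-35224/3 - 163) = -410227 - 35713/3 = -1266394/3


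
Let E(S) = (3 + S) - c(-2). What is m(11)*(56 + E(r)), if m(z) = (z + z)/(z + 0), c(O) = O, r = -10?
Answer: 102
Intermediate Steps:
m(z) = 2 (m(z) = (2*z)/z = 2)
E(S) = 5 + S (E(S) = (3 + S) - 1*(-2) = (3 + S) + 2 = 5 + S)
m(11)*(56 + E(r)) = 2*(56 + (5 - 10)) = 2*(56 - 5) = 2*51 = 102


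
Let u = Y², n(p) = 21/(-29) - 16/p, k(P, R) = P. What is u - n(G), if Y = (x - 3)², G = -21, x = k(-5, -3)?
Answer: 2494441/609 ≈ 4096.0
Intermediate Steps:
x = -5
n(p) = -21/29 - 16/p (n(p) = 21*(-1/29) - 16/p = -21/29 - 16/p)
Y = 64 (Y = (-5 - 3)² = (-8)² = 64)
u = 4096 (u = 64² = 4096)
u - n(G) = 4096 - (-21/29 - 16/(-21)) = 4096 - (-21/29 - 16*(-1/21)) = 4096 - (-21/29 + 16/21) = 4096 - 1*23/609 = 4096 - 23/609 = 2494441/609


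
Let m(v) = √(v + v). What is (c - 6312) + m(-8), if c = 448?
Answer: -5864 + 4*I ≈ -5864.0 + 4.0*I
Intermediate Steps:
m(v) = √2*√v (m(v) = √(2*v) = √2*√v)
(c - 6312) + m(-8) = (448 - 6312) + √2*√(-8) = -5864 + √2*(2*I*√2) = -5864 + 4*I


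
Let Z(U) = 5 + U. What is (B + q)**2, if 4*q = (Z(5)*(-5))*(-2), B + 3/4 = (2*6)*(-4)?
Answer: 9025/16 ≈ 564.06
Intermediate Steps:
B = -195/4 (B = -3/4 + (2*6)*(-4) = -3/4 + 12*(-4) = -3/4 - 48 = -195/4 ≈ -48.750)
q = 25 (q = (((5 + 5)*(-5))*(-2))/4 = ((10*(-5))*(-2))/4 = (-50*(-2))/4 = (1/4)*100 = 25)
(B + q)**2 = (-195/4 + 25)**2 = (-95/4)**2 = 9025/16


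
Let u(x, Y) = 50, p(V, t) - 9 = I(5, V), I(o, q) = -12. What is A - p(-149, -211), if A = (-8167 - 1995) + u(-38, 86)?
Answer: -10109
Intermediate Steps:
p(V, t) = -3 (p(V, t) = 9 - 12 = -3)
A = -10112 (A = (-8167 - 1995) + 50 = -10162 + 50 = -10112)
A - p(-149, -211) = -10112 - 1*(-3) = -10112 + 3 = -10109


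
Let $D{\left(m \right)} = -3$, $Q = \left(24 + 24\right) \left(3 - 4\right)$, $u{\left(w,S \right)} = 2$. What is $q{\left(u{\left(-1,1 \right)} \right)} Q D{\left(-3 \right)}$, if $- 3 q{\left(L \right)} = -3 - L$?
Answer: $240$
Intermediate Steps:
$Q = -48$ ($Q = 48 \left(-1\right) = -48$)
$q{\left(L \right)} = 1 + \frac{L}{3}$ ($q{\left(L \right)} = - \frac{-3 - L}{3} = 1 + \frac{L}{3}$)
$q{\left(u{\left(-1,1 \right)} \right)} Q D{\left(-3 \right)} = \left(1 + \frac{1}{3} \cdot 2\right) \left(-48\right) \left(-3\right) = \left(1 + \frac{2}{3}\right) \left(-48\right) \left(-3\right) = \frac{5}{3} \left(-48\right) \left(-3\right) = \left(-80\right) \left(-3\right) = 240$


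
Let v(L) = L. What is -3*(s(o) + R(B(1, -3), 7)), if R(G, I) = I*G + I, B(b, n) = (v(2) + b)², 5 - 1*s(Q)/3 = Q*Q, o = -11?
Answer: 834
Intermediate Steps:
s(Q) = 15 - 3*Q² (s(Q) = 15 - 3*Q*Q = 15 - 3*Q²)
B(b, n) = (2 + b)²
R(G, I) = I + G*I (R(G, I) = G*I + I = I + G*I)
-3*(s(o) + R(B(1, -3), 7)) = -3*((15 - 3*(-11)²) + 7*(1 + (2 + 1)²)) = -3*((15 - 3*121) + 7*(1 + 3²)) = -3*((15 - 363) + 7*(1 + 9)) = -3*(-348 + 7*10) = -3*(-348 + 70) = -3*(-278) = 834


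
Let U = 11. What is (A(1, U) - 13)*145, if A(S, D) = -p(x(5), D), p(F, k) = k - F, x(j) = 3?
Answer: -3045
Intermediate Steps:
A(S, D) = 3 - D (A(S, D) = -(D - 1*3) = -(D - 3) = -(-3 + D) = 3 - D)
(A(1, U) - 13)*145 = ((3 - 1*11) - 13)*145 = ((3 - 11) - 13)*145 = (-8 - 13)*145 = -21*145 = -3045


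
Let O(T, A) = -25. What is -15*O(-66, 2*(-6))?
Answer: 375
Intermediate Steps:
-15*O(-66, 2*(-6)) = -15*(-25) = 375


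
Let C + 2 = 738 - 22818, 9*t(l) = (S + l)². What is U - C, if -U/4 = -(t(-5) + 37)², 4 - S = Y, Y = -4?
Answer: 27858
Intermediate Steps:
S = 8 (S = 4 - 1*(-4) = 4 + 4 = 8)
t(l) = (8 + l)²/9
C = -22082 (C = -2 + (738 - 22818) = -2 - 22080 = -22082)
U = 5776 (U = -(-4)*((8 - 5)²/9 + 37)² = -(-4)*((⅑)*3² + 37)² = -(-4)*((⅑)*9 + 37)² = -(-4)*(1 + 37)² = -(-4)*38² = -(-4)*1444 = -4*(-1444) = 5776)
U - C = 5776 - 1*(-22082) = 5776 + 22082 = 27858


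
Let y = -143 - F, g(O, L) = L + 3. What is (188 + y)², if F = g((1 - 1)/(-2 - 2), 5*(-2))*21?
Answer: 36864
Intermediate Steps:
g(O, L) = 3 + L
F = -147 (F = (3 + 5*(-2))*21 = (3 - 10)*21 = -7*21 = -147)
y = 4 (y = -143 - 1*(-147) = -143 + 147 = 4)
(188 + y)² = (188 + 4)² = 192² = 36864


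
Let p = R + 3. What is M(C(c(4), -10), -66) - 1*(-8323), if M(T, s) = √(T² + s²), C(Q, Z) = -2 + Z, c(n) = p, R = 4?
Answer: 8323 + 30*√5 ≈ 8390.1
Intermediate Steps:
p = 7 (p = 4 + 3 = 7)
c(n) = 7
M(C(c(4), -10), -66) - 1*(-8323) = √((-2 - 10)² + (-66)²) - 1*(-8323) = √((-12)² + 4356) + 8323 = √(144 + 4356) + 8323 = √4500 + 8323 = 30*√5 + 8323 = 8323 + 30*√5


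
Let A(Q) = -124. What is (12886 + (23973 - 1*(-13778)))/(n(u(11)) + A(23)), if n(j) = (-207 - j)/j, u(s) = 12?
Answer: -202548/569 ≈ -355.97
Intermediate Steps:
n(j) = (-207 - j)/j
(12886 + (23973 - 1*(-13778)))/(n(u(11)) + A(23)) = (12886 + (23973 - 1*(-13778)))/((-207 - 1*12)/12 - 124) = (12886 + (23973 + 13778))/((-207 - 12)/12 - 124) = (12886 + 37751)/((1/12)*(-219) - 124) = 50637/(-73/4 - 124) = 50637/(-569/4) = 50637*(-4/569) = -202548/569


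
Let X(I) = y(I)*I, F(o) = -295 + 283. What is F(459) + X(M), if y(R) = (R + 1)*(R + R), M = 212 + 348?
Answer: 351859188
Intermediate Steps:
M = 560
y(R) = 2*R*(1 + R) (y(R) = (1 + R)*(2*R) = 2*R*(1 + R))
F(o) = -12
X(I) = 2*I**2*(1 + I) (X(I) = (2*I*(1 + I))*I = 2*I**2*(1 + I))
F(459) + X(M) = -12 + 2*560**2*(1 + 560) = -12 + 2*313600*561 = -12 + 351859200 = 351859188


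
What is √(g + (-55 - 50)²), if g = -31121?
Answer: 8*I*√314 ≈ 141.76*I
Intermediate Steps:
√(g + (-55 - 50)²) = √(-31121 + (-55 - 50)²) = √(-31121 + (-105)²) = √(-31121 + 11025) = √(-20096) = 8*I*√314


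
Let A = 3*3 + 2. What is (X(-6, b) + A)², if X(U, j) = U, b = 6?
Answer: 25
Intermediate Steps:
A = 11 (A = 9 + 2 = 11)
(X(-6, b) + A)² = (-6 + 11)² = 5² = 25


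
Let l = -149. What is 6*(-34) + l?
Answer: -353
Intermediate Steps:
6*(-34) + l = 6*(-34) - 149 = -204 - 149 = -353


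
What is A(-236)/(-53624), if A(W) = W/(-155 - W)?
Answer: 59/1085886 ≈ 5.4334e-5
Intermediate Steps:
A(-236)/(-53624) = -1*(-236)/(155 - 236)/(-53624) = -1*(-236)/(-81)*(-1/53624) = -1*(-236)*(-1/81)*(-1/53624) = -236/81*(-1/53624) = 59/1085886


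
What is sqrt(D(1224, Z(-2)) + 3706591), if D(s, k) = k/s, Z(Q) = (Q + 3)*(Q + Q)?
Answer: sqrt(38563372730)/102 ≈ 1925.3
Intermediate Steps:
Z(Q) = 2*Q*(3 + Q) (Z(Q) = (3 + Q)*(2*Q) = 2*Q*(3 + Q))
sqrt(D(1224, Z(-2)) + 3706591) = sqrt((2*(-2)*(3 - 2))/1224 + 3706591) = sqrt((2*(-2)*1)*(1/1224) + 3706591) = sqrt(-4*1/1224 + 3706591) = sqrt(-1/306 + 3706591) = sqrt(1134216845/306) = sqrt(38563372730)/102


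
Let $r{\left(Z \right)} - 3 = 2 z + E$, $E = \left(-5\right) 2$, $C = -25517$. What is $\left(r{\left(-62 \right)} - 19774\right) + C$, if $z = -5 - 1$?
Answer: $-45310$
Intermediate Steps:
$z = -6$
$E = -10$
$r{\left(Z \right)} = -19$ ($r{\left(Z \right)} = 3 + \left(2 \left(-6\right) - 10\right) = 3 - 22 = -19$)
$\left(r{\left(-62 \right)} - 19774\right) + C = \left(-19 - 19774\right) - 25517 = -19793 - 25517 = -45310$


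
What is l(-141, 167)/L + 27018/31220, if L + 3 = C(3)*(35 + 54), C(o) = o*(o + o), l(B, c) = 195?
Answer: 631919/640010 ≈ 0.98736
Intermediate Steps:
C(o) = 2*o² (C(o) = o*(2*o) = 2*o²)
L = 1599 (L = -3 + (2*3²)*(35 + 54) = -3 + (2*9)*89 = -3 + 18*89 = -3 + 1602 = 1599)
l(-141, 167)/L + 27018/31220 = 195/1599 + 27018/31220 = 195*(1/1599) + 27018*(1/31220) = 5/41 + 13509/15610 = 631919/640010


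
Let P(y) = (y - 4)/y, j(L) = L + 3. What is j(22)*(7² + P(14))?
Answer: 8700/7 ≈ 1242.9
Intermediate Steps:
j(L) = 3 + L
P(y) = (-4 + y)/y
j(22)*(7² + P(14)) = (3 + 22)*(7² + (-4 + 14)/14) = 25*(49 + (1/14)*10) = 25*(49 + 5/7) = 25*(348/7) = 8700/7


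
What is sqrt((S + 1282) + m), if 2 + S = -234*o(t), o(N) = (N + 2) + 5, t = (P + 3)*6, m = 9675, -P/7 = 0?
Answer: sqrt(5105) ≈ 71.449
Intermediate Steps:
P = 0 (P = -7*0 = 0)
t = 18 (t = (0 + 3)*6 = 3*6 = 18)
o(N) = 7 + N (o(N) = (2 + N) + 5 = 7 + N)
S = -5852 (S = -2 - 234*(7 + 18) = -2 - 234*25 = -2 - 5850 = -5852)
sqrt((S + 1282) + m) = sqrt((-5852 + 1282) + 9675) = sqrt(-4570 + 9675) = sqrt(5105)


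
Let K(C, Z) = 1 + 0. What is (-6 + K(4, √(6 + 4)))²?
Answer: 25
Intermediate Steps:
K(C, Z) = 1
(-6 + K(4, √(6 + 4)))² = (-6 + 1)² = (-5)² = 25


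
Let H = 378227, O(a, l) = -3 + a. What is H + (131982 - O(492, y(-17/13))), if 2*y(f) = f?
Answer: 509720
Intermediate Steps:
y(f) = f/2
H + (131982 - O(492, y(-17/13))) = 378227 + (131982 - (-3 + 492)) = 378227 + (131982 - 1*489) = 378227 + (131982 - 489) = 378227 + 131493 = 509720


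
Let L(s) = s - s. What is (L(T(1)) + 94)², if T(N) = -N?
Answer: 8836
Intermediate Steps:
L(s) = 0
(L(T(1)) + 94)² = (0 + 94)² = 94² = 8836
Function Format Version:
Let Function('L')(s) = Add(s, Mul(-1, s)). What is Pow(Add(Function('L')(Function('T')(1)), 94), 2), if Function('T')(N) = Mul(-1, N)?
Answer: 8836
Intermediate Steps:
Function('L')(s) = 0
Pow(Add(Function('L')(Function('T')(1)), 94), 2) = Pow(Add(0, 94), 2) = Pow(94, 2) = 8836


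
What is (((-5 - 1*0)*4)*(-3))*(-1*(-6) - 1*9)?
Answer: -180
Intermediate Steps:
(((-5 - 1*0)*4)*(-3))*(-1*(-6) - 1*9) = (((-5 + 0)*4)*(-3))*(6 - 9) = (-5*4*(-3))*(-3) = -20*(-3)*(-3) = 60*(-3) = -180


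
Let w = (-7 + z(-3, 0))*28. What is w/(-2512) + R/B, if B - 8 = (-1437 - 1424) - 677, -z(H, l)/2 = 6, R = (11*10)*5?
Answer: 12409/221684 ≈ 0.055976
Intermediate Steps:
R = 550 (R = 110*5 = 550)
z(H, l) = -12 (z(H, l) = -2*6 = -12)
B = -3530 (B = 8 + ((-1437 - 1424) - 677) = 8 + (-2861 - 677) = 8 - 3538 = -3530)
w = -532 (w = (-7 - 12)*28 = -19*28 = -532)
w/(-2512) + R/B = -532/(-2512) + 550/(-3530) = -532*(-1/2512) + 550*(-1/3530) = 133/628 - 55/353 = 12409/221684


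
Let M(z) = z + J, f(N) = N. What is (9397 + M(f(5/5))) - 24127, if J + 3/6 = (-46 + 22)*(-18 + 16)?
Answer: -29363/2 ≈ -14682.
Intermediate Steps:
J = 95/2 (J = -½ + (-46 + 22)*(-18 + 16) = -½ - 24*(-2) = -½ + 48 = 95/2 ≈ 47.500)
M(z) = 95/2 + z (M(z) = z + 95/2 = 95/2 + z)
(9397 + M(f(5/5))) - 24127 = (9397 + (95/2 + 5/5)) - 24127 = (9397 + (95/2 + 5*(⅕))) - 24127 = (9397 + (95/2 + 1)) - 24127 = (9397 + 97/2) - 24127 = 18891/2 - 24127 = -29363/2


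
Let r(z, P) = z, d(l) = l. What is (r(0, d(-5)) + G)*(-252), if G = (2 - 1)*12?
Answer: -3024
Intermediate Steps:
G = 12 (G = 1*12 = 12)
(r(0, d(-5)) + G)*(-252) = (0 + 12)*(-252) = 12*(-252) = -3024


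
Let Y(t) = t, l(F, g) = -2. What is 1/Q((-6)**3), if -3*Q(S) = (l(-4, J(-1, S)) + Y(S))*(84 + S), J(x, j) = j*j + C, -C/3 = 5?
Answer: -1/9592 ≈ -0.00010425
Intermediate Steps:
C = -15 (C = -3*5 = -15)
J(x, j) = -15 + j**2 (J(x, j) = j*j - 15 = j**2 - 15 = -15 + j**2)
Q(S) = -(-2 + S)*(84 + S)/3
1/Q((-6)**3) = 1/(56 - 82/3*(-6)**3 - ((-6)**3)**2/3) = 1/(56 - 82/3*(-216) - 1/3*(-216)**2) = 1/(56 + 5904 - 1/3*46656) = 1/(56 + 5904 - 15552) = 1/(-9592) = -1/9592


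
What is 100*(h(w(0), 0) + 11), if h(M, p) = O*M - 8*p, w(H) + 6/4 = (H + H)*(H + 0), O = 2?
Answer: 800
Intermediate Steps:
w(H) = -3/2 + 2*H² (w(H) = -3/2 + (H + H)*(H + 0) = -3/2 + (2*H)*H = -3/2 + 2*H²)
h(M, p) = -8*p + 2*M (h(M, p) = 2*M - 8*p = -8*p + 2*M)
100*(h(w(0), 0) + 11) = 100*((-8*0 + 2*(-3/2 + 2*0²)) + 11) = 100*((0 + 2*(-3/2 + 2*0)) + 11) = 100*((0 + 2*(-3/2 + 0)) + 11) = 100*((0 + 2*(-3/2)) + 11) = 100*((0 - 3) + 11) = 100*(-3 + 11) = 100*8 = 800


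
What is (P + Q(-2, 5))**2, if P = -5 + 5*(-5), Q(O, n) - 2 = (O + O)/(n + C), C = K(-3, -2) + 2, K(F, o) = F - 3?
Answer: 1024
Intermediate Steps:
K(F, o) = -3 + F
C = -4 (C = (-3 - 3) + 2 = -6 + 2 = -4)
Q(O, n) = 2 + 2*O/(-4 + n) (Q(O, n) = 2 + (O + O)/(n - 4) = 2 + (2*O)/(-4 + n) = 2 + 2*O/(-4 + n))
P = -30 (P = -5 - 25 = -30)
(P + Q(-2, 5))**2 = (-30 + 2*(-4 - 2 + 5)/(-4 + 5))**2 = (-30 + 2*(-1)/1)**2 = (-30 + 2*1*(-1))**2 = (-30 - 2)**2 = (-32)**2 = 1024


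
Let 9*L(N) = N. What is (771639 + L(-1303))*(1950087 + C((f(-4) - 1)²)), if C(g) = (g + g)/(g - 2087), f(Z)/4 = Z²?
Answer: 4247158635134176/2823 ≈ 1.5045e+12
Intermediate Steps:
L(N) = N/9
f(Z) = 4*Z²
C(g) = 2*g/(-2087 + g) (C(g) = (2*g)/(-2087 + g) = 2*g/(-2087 + g))
(771639 + L(-1303))*(1950087 + C((f(-4) - 1)²)) = (771639 + (⅑)*(-1303))*(1950087 + 2*(4*(-4)² - 1)²/(-2087 + (4*(-4)² - 1)²)) = (771639 - 1303/9)*(1950087 + 2*(4*16 - 1)²/(-2087 + (4*16 - 1)²)) = 6943448*(1950087 + 2*(64 - 1)²/(-2087 + (64 - 1)²))/9 = 6943448*(1950087 + 2*63²/(-2087 + 63²))/9 = 6943448*(1950087 + 2*3969/(-2087 + 3969))/9 = 6943448*(1950087 + 2*3969/1882)/9 = 6943448*(1950087 + 2*3969*(1/1882))/9 = 6943448*(1950087 + 3969/941)/9 = (6943448/9)*(1835035836/941) = 4247158635134176/2823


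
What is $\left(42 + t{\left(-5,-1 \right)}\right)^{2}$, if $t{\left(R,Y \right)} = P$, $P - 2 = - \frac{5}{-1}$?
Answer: $2401$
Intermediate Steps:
$P = 7$ ($P = 2 - \frac{5}{-1} = 2 - -5 = 2 + 5 = 7$)
$t{\left(R,Y \right)} = 7$
$\left(42 + t{\left(-5,-1 \right)}\right)^{2} = \left(42 + 7\right)^{2} = 49^{2} = 2401$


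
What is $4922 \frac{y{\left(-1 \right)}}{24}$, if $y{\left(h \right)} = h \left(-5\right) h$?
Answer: $- \frac{12305}{12} \approx -1025.4$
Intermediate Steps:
$y{\left(h \right)} = - 5 h^{2}$ ($y{\left(h \right)} = - 5 h h = - 5 h^{2}$)
$4922 \frac{y{\left(-1 \right)}}{24} = 4922 \frac{\left(-5\right) \left(-1\right)^{2}}{24} = 4922 \left(-5\right) 1 \cdot \frac{1}{24} = 4922 \left(\left(-5\right) \frac{1}{24}\right) = 4922 \left(- \frac{5}{24}\right) = - \frac{12305}{12}$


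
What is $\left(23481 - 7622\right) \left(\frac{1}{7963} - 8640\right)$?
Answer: $- \frac{1091104259021}{7963} \approx -1.3702 \cdot 10^{8}$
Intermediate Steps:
$\left(23481 - 7622\right) \left(\frac{1}{7963} - 8640\right) = 15859 \left(\frac{1}{7963} - 8640\right) = 15859 \left(- \frac{68800319}{7963}\right) = - \frac{1091104259021}{7963}$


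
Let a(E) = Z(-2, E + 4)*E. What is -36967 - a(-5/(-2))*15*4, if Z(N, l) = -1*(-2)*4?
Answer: -38167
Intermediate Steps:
Z(N, l) = 8 (Z(N, l) = 2*4 = 8)
a(E) = 8*E
-36967 - a(-5/(-2))*15*4 = -36967 - (8*(-5/(-2)))*15*4 = -36967 - (8*(-5*(-½)))*15*4 = -36967 - (8*(5/2))*15*4 = -36967 - 20*15*4 = -36967 - 300*4 = -36967 - 1*1200 = -36967 - 1200 = -38167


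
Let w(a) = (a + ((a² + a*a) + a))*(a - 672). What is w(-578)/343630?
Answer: -83376500/34363 ≈ -2426.3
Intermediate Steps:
w(a) = (-672 + a)*(2*a + 2*a²) (w(a) = (a + ((a² + a²) + a))*(-672 + a) = (a + (2*a² + a))*(-672 + a) = (a + (a + 2*a²))*(-672 + a) = (2*a + 2*a²)*(-672 + a) = (-672 + a)*(2*a + 2*a²))
w(-578)/343630 = (2*(-578)*(-672 + (-578)² - 671*(-578)))/343630 = (2*(-578)*(-672 + 334084 + 387838))*(1/343630) = (2*(-578)*721250)*(1/343630) = -833765000*1/343630 = -83376500/34363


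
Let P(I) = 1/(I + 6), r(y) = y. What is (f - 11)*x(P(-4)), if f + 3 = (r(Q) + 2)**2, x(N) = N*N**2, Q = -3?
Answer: -13/8 ≈ -1.6250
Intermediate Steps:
P(I) = 1/(6 + I)
x(N) = N**3
f = -2 (f = -3 + (-3 + 2)**2 = -3 + (-1)**2 = -3 + 1 = -2)
(f - 11)*x(P(-4)) = (-2 - 11)*(1/(6 - 4))**3 = -13*(1/2)**3 = -13*1/8 = -13/8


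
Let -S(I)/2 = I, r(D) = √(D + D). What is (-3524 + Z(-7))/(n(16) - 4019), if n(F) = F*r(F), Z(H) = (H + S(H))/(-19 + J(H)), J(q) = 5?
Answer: 28329931/32288338 + 225568*√2/16144169 ≈ 0.89716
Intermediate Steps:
r(D) = √2*√D (r(D) = √(2*D) = √2*√D)
S(I) = -2*I
Z(H) = H/14 (Z(H) = (H - 2*H)/(-19 + 5) = -H/(-14) = -H*(-1/14) = H/14)
n(F) = √2*F^(3/2) (n(F) = F*(√2*√F) = √2*F^(3/2))
(-3524 + Z(-7))/(n(16) - 4019) = (-3524 + (1/14)*(-7))/(√2*16^(3/2) - 4019) = (-3524 - ½)/(√2*64 - 4019) = -7049/(2*(64*√2 - 4019)) = -7049/(2*(-4019 + 64*√2))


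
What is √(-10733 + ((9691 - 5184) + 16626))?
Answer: 20*√26 ≈ 101.98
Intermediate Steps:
√(-10733 + ((9691 - 5184) + 16626)) = √(-10733 + (4507 + 16626)) = √(-10733 + 21133) = √10400 = 20*√26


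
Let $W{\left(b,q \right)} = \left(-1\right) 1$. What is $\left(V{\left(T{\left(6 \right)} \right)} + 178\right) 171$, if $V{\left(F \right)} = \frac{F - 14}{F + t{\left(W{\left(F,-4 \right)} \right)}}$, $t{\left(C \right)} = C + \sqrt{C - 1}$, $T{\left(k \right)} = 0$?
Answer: $\frac{342 \left(89 \sqrt{2} + 96 i\right)}{i + \sqrt{2}} \approx 31236.0 + 1128.5 i$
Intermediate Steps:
$W{\left(b,q \right)} = -1$
$t{\left(C \right)} = C + \sqrt{-1 + C}$
$V{\left(F \right)} = \frac{-14 + F}{-1 + F + i \sqrt{2}}$ ($V{\left(F \right)} = \frac{F - 14}{F - \left(1 - \sqrt{-1 - 1}\right)} = \frac{-14 + F}{F - \left(1 - \sqrt{-2}\right)} = \frac{-14 + F}{F - \left(1 - i \sqrt{2}\right)} = \frac{-14 + F}{-1 + F + i \sqrt{2}}$)
$\left(V{\left(T{\left(6 \right)} \right)} + 178\right) 171 = \left(\frac{-14 + 0}{-1 + 0 + i \sqrt{2}} + 178\right) 171 = \left(\frac{1}{-1 + i \sqrt{2}} \left(-14\right) + 178\right) 171 = \left(- \frac{14}{-1 + i \sqrt{2}} + 178\right) 171 = \left(178 - \frac{14}{-1 + i \sqrt{2}}\right) 171 = 30438 - \frac{2394}{-1 + i \sqrt{2}}$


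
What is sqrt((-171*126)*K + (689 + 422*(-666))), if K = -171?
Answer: sqrt(3404003) ≈ 1845.0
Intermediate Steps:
sqrt((-171*126)*K + (689 + 422*(-666))) = sqrt(-171*126*(-171) + (689 + 422*(-666))) = sqrt(-21546*(-171) + (689 - 281052)) = sqrt(3684366 - 280363) = sqrt(3404003)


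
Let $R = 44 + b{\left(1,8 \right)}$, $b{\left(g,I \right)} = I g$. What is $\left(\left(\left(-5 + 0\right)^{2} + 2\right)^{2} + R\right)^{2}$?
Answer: $609961$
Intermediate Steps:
$R = 52$ ($R = 44 + 8 \cdot 1 = 44 + 8 = 52$)
$\left(\left(\left(-5 + 0\right)^{2} + 2\right)^{2} + R\right)^{2} = \left(\left(\left(-5 + 0\right)^{2} + 2\right)^{2} + 52\right)^{2} = \left(\left(\left(-5\right)^{2} + 2\right)^{2} + 52\right)^{2} = \left(\left(25 + 2\right)^{2} + 52\right)^{2} = \left(27^{2} + 52\right)^{2} = \left(729 + 52\right)^{2} = 781^{2} = 609961$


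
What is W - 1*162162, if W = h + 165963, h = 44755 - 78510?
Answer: -29954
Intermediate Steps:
h = -33755
W = 132208 (W = -33755 + 165963 = 132208)
W - 1*162162 = 132208 - 1*162162 = 132208 - 162162 = -29954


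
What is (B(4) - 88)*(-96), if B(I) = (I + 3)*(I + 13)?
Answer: -2976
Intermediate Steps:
B(I) = (3 + I)*(13 + I)
(B(4) - 88)*(-96) = ((39 + 4**2 + 16*4) - 88)*(-96) = ((39 + 16 + 64) - 88)*(-96) = (119 - 88)*(-96) = 31*(-96) = -2976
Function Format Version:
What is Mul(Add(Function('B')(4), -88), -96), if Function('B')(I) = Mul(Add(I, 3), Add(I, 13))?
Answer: -2976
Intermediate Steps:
Function('B')(I) = Mul(Add(3, I), Add(13, I))
Mul(Add(Function('B')(4), -88), -96) = Mul(Add(Add(39, Pow(4, 2), Mul(16, 4)), -88), -96) = Mul(Add(Add(39, 16, 64), -88), -96) = Mul(Add(119, -88), -96) = Mul(31, -96) = -2976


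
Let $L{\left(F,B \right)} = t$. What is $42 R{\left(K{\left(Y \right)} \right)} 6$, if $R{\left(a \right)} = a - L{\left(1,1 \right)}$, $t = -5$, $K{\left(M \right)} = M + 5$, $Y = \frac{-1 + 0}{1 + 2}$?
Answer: $2436$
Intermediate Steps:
$Y = - \frac{1}{3} \approx -0.33333$
$K{\left(M \right)} = 5 + M$
$L{\left(F,B \right)} = -5$
$R{\left(a \right)} = 5 + a$ ($R{\left(a \right)} = a - -5 = a + 5 = 5 + a$)
$42 R{\left(K{\left(Y \right)} \right)} 6 = 42 \left(5 + \left(5 - \frac{1}{3}\right)\right) 6 = 42 \left(5 + \frac{14}{3}\right) 6 = 42 \cdot \frac{29}{3} \cdot 6 = 406 \cdot 6 = 2436$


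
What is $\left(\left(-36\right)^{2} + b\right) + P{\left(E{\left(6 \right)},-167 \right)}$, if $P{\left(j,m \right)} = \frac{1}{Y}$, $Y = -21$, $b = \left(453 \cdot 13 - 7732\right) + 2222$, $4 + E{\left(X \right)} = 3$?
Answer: $\frac{35174}{21} \approx 1675.0$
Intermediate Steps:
$E{\left(X \right)} = -1$ ($E{\left(X \right)} = -4 + 3 = -1$)
$b = 379$ ($b = \left(5889 - 7732\right) + 2222 = -1843 + 2222 = 379$)
$P{\left(j,m \right)} = - \frac{1}{21}$ ($P{\left(j,m \right)} = \frac{1}{-21} = - \frac{1}{21}$)
$\left(\left(-36\right)^{2} + b\right) + P{\left(E{\left(6 \right)},-167 \right)} = \left(\left(-36\right)^{2} + 379\right) - \frac{1}{21} = \left(1296 + 379\right) - \frac{1}{21} = 1675 - \frac{1}{21} = \frac{35174}{21}$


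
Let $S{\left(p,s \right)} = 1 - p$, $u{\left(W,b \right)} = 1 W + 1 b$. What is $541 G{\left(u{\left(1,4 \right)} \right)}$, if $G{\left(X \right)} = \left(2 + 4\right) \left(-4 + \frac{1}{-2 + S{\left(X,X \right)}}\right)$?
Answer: $-13525$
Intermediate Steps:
$u{\left(W,b \right)} = W + b$
$G{\left(X \right)} = -24 + \frac{6}{-1 - X}$ ($G{\left(X \right)} = \left(2 + 4\right) \left(-4 + \frac{1}{-2 - \left(-1 + X\right)}\right) = 6 \left(-4 + \frac{1}{-1 - X}\right) = -24 + \frac{6}{-1 - X}$)
$541 G{\left(u{\left(1,4 \right)} \right)} = 541 \frac{6 \left(-5 - 4 \left(1 + 4\right)\right)}{1 + \left(1 + 4\right)} = 541 \frac{6 \left(-5 - 20\right)}{1 + 5} = 541 \frac{6 \left(-5 - 20\right)}{6} = 541 \cdot 6 \cdot \frac{1}{6} \left(-25\right) = 541 \left(-25\right) = -13525$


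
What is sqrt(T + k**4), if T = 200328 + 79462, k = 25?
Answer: sqrt(670415) ≈ 818.79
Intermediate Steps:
T = 279790
sqrt(T + k**4) = sqrt(279790 + 25**4) = sqrt(279790 + 390625) = sqrt(670415)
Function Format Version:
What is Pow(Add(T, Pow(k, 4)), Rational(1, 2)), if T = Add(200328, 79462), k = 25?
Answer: Pow(670415, Rational(1, 2)) ≈ 818.79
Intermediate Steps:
T = 279790
Pow(Add(T, Pow(k, 4)), Rational(1, 2)) = Pow(Add(279790, Pow(25, 4)), Rational(1, 2)) = Pow(Add(279790, 390625), Rational(1, 2)) = Pow(670415, Rational(1, 2))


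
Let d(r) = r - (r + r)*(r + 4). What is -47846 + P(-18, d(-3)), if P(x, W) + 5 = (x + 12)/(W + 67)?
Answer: -1674788/35 ≈ -47851.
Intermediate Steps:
d(r) = r - 2*r*(4 + r)
P(x, W) = -5 + (12 + x)/(67 + W) (P(x, W) = -5 + (x + 12)/(W + 67) = -5 + (12 + x)/(67 + W))
-47846 + P(-18, d(-3)) = -47846 + (-323 - 18 - (-5)*(-3)*(7 + 2*(-3)))/(67 - 1*(-3)*(7 + 2*(-3))) = -47846 + (-323 - 18 - (-5)*(-3)*(7 - 6))/(67 - 1*(-3)*(7 - 6)) = -47846 + (-323 - 18 - (-5)*(-3))/(67 - 1*(-3)*1) = -47846 + (-323 - 18 - 5*3)/(67 + 3) = -47846 + (-323 - 18 - 15)/70 = -47846 + (1/70)*(-356) = -47846 - 178/35 = -1674788/35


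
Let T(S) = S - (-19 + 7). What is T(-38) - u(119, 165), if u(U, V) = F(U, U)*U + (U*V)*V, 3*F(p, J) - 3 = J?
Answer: -9733921/3 ≈ -3.2446e+6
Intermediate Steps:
F(p, J) = 1 + J/3
T(S) = 12 + S (T(S) = S - 1*(-12) = S + 12 = 12 + S)
u(U, V) = U*V² + U*(1 + U/3) (u(U, V) = (1 + U/3)*U + (U*V)*V = U*(1 + U/3) + U*V² = U*V² + U*(1 + U/3))
T(-38) - u(119, 165) = (12 - 38) - 119*(3 + 119 + 3*165²)/3 = -26 - 119*(3 + 119 + 3*27225)/3 = -26 - 119*(3 + 119 + 81675)/3 = -26 - 119*81797/3 = -26 - 1*9733843/3 = -26 - 9733843/3 = -9733921/3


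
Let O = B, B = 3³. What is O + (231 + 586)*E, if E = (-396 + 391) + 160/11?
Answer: 86082/11 ≈ 7825.6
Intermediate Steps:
B = 27
O = 27
E = 105/11 (E = -5 + 160*(1/11) = -5 + 160/11 = 105/11 ≈ 9.5455)
O + (231 + 586)*E = 27 + (231 + 586)*(105/11) = 27 + 817*(105/11) = 27 + 85785/11 = 86082/11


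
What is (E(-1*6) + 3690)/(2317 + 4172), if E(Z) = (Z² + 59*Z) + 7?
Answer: 3379/6489 ≈ 0.52073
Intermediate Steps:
E(Z) = 7 + Z² + 59*Z
(E(-1*6) + 3690)/(2317 + 4172) = ((7 + (-1*6)² + 59*(-1*6)) + 3690)/(2317 + 4172) = ((7 + (-6)² + 59*(-6)) + 3690)/6489 = ((7 + 36 - 354) + 3690)*(1/6489) = (-311 + 3690)*(1/6489) = 3379*(1/6489) = 3379/6489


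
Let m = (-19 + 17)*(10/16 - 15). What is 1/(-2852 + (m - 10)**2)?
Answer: -16/40007 ≈ -0.00039993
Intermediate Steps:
m = 115/4 (m = -2*(10*(1/16) - 15) = -2*(5/8 - 15) = -2*(-115/8) = 115/4 ≈ 28.750)
1/(-2852 + (m - 10)**2) = 1/(-2852 + (115/4 - 10)**2) = 1/(-2852 + (75/4)**2) = 1/(-2852 + 5625/16) = 1/(-40007/16) = -16/40007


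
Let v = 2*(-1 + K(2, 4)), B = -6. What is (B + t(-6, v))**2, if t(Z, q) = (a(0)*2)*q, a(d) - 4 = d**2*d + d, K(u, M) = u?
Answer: 100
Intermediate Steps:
v = 2 (v = 2*(-1 + 2) = 2*1 = 2)
a(d) = 4 + d + d**3 (a(d) = 4 + (d**2*d + d) = 4 + (d**3 + d) = 4 + (d + d**3) = 4 + d + d**3)
t(Z, q) = 8*q (t(Z, q) = ((4 + 0 + 0**3)*2)*q = ((4 + 0 + 0)*2)*q = (4*2)*q = 8*q)
(B + t(-6, v))**2 = (-6 + 8*2)**2 = (-6 + 16)**2 = 10**2 = 100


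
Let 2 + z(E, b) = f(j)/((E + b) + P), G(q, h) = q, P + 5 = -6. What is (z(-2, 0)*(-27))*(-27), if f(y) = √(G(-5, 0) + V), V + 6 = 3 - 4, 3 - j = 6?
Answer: -1458 - 1458*I*√3/13 ≈ -1458.0 - 194.26*I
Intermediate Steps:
P = -11 (P = -5 - 6 = -11)
j = -3 (j = 3 - 1*6 = 3 - 6 = -3)
V = -7 (V = -6 + (3 - 4) = -6 - 1 = -7)
f(y) = 2*I*√3 (f(y) = √(-5 - 7) = √(-12) = 2*I*√3)
z(E, b) = -2 + 2*I*√3/(-11 + E + b) (z(E, b) = -2 + (2*I*√3)/((E + b) - 11) = -2 + (2*I*√3)/(-11 + E + b) = -2 + 2*I*√3/(-11 + E + b))
(z(-2, 0)*(-27))*(-27) = ((2*(11 - 1*(-2) - 1*0 + I*√3)/(-11 - 2 + 0))*(-27))*(-27) = ((2*(11 + 2 + 0 + I*√3)/(-13))*(-27))*(-27) = ((2*(-1/13)*(13 + I*√3))*(-27))*(-27) = ((-2 - 2*I*√3/13)*(-27))*(-27) = (54 + 54*I*√3/13)*(-27) = -1458 - 1458*I*√3/13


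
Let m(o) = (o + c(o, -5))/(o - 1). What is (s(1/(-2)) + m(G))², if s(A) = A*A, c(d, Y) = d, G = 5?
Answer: 121/16 ≈ 7.5625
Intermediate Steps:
m(o) = 2*o/(-1 + o) (m(o) = (o + o)/(o - 1) = (2*o)/(-1 + o) = 2*o/(-1 + o))
s(A) = A²
(s(1/(-2)) + m(G))² = ((1/(-2))² + 2*5/(-1 + 5))² = ((-½)² + 2*5/4)² = (¼ + 2*5*(¼))² = (¼ + 5/2)² = (11/4)² = 121/16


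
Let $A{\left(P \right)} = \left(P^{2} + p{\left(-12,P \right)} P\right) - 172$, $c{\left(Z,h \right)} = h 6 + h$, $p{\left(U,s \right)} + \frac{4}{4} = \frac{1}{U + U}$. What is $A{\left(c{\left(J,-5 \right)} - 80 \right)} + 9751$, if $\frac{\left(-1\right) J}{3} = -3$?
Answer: $\frac{550171}{24} \approx 22924.0$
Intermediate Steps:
$J = 9$ ($J = \left(-3\right) \left(-3\right) = 9$)
$p{\left(U,s \right)} = -1 + \frac{1}{2 U}$ ($p{\left(U,s \right)} = -1 + \frac{1}{U + U} = -1 + \frac{1}{2 U}$)
$c{\left(Z,h \right)} = 7 h$ ($c{\left(Z,h \right)} = 6 h + h = 7 h$)
$A{\left(P \right)} = -172 + P^{2} - \frac{25 P}{24}$ ($A{\left(P \right)} = \left(P^{2} + \frac{\frac{1}{2} - -12}{-12} P\right) - 172 = \left(P^{2} + - \frac{\frac{1}{2} + 12}{12} P\right) - 172 = \left(P^{2} + \left(- \frac{1}{12}\right) \frac{25}{2} P\right) - 172 = \left(P^{2} - \frac{25 P}{24}\right) - 172 = -172 + P^{2} - \frac{25 P}{24}$)
$A{\left(c{\left(J,-5 \right)} - 80 \right)} + 9751 = \left(-172 + \left(7 \left(-5\right) - 80\right)^{2} - \frac{25 \left(7 \left(-5\right) - 80\right)}{24}\right) + 9751 = \left(-172 + \left(-35 - 80\right)^{2} - \frac{25 \left(-35 - 80\right)}{24}\right) + 9751 = \left(-172 + \left(-115\right)^{2} - - \frac{2875}{24}\right) + 9751 = \left(-172 + 13225 + \frac{2875}{24}\right) + 9751 = \frac{316147}{24} + 9751 = \frac{550171}{24}$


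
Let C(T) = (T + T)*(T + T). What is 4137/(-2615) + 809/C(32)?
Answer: -14829617/10711040 ≈ -1.3845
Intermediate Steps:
C(T) = 4*T**2 (C(T) = (2*T)*(2*T) = 4*T**2)
4137/(-2615) + 809/C(32) = 4137/(-2615) + 809/((4*32**2)) = 4137*(-1/2615) + 809/((4*1024)) = -4137/2615 + 809/4096 = -14829617/10711040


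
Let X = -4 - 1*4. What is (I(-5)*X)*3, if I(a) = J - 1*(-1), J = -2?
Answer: 24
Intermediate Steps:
I(a) = -1 (I(a) = -2 - 1*(-1) = -2 + 1 = -1)
X = -8 (X = -4 - 4 = -8)
(I(-5)*X)*3 = -1*(-8)*3 = 8*3 = 24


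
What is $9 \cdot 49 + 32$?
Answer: $473$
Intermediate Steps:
$9 \cdot 49 + 32 = 441 + 32 = 473$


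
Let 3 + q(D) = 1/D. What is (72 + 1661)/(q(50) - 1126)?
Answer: -86650/56449 ≈ -1.5350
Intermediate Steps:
q(D) = -3 + 1/D
(72 + 1661)/(q(50) - 1126) = (72 + 1661)/((-3 + 1/50) - 1126) = 1733/((-3 + 1/50) - 1126) = 1733/(-149/50 - 1126) = 1733/(-56449/50) = 1733*(-50/56449) = -86650/56449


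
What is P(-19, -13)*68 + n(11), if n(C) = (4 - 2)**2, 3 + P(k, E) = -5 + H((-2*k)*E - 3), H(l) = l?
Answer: -34336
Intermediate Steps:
P(k, E) = -11 - 2*E*k (P(k, E) = -3 + (-5 + ((-2*k)*E - 3)) = -3 + (-5 + (-2*E*k - 3)) = -3 + (-5 + (-3 - 2*E*k)) = -3 + (-8 - 2*E*k) = -11 - 2*E*k)
n(C) = 4 (n(C) = 2**2 = 4)
P(-19, -13)*68 + n(11) = (-11 - 2*(-13)*(-19))*68 + 4 = (-11 - 494)*68 + 4 = -505*68 + 4 = -34340 + 4 = -34336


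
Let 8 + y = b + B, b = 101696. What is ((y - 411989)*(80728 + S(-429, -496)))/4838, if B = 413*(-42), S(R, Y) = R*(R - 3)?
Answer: -43586225116/2419 ≈ -1.8018e+7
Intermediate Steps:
S(R, Y) = R*(-3 + R)
B = -17346
y = 84342 (y = -8 + (101696 - 17346) = -8 + 84350 = 84342)
((y - 411989)*(80728 + S(-429, -496)))/4838 = ((84342 - 411989)*(80728 - 429*(-3 - 429)))/4838 = -327647*(80728 - 429*(-432))*(1/4838) = -327647*(80728 + 185328)*(1/4838) = -327647*266056*(1/4838) = -87172450232*1/4838 = -43586225116/2419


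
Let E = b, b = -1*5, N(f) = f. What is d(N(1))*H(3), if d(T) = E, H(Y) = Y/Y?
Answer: -5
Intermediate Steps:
b = -5
H(Y) = 1
E = -5
d(T) = -5
d(N(1))*H(3) = -5*1 = -5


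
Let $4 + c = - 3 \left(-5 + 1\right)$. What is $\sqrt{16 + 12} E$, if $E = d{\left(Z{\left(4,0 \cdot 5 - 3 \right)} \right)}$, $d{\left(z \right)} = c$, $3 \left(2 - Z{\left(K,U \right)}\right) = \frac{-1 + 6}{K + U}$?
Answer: $16 \sqrt{7} \approx 42.332$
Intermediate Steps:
$c = 8$ ($c = -4 - 3 \left(-5 + 1\right) = -4 - -12 = -4 + 12 = 8$)
$Z{\left(K,U \right)} = 2 - \frac{5}{3 \left(K + U\right)}$ ($Z{\left(K,U \right)} = 2 - \frac{\left(-1 + 6\right) \frac{1}{K + U}}{3} = 2 - \frac{5 \frac{1}{K + U}}{3} = 2 - \frac{5}{3 \left(K + U\right)}$)
$d{\left(z \right)} = 8$
$E = 8$
$\sqrt{16 + 12} E = \sqrt{16 + 12} \cdot 8 = \sqrt{28} \cdot 8 = 2 \sqrt{7} \cdot 8 = 16 \sqrt{7}$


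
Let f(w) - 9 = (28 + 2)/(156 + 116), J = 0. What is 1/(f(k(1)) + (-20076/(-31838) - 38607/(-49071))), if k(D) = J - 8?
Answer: 35412643288/372810827909 ≈ 0.094988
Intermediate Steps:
k(D) = -8 (k(D) = 0 - 8 = -8)
f(w) = 1239/136 (f(w) = 9 + (28 + 2)/(156 + 116) = 9 + 30/272 = 9 + 30*(1/272) = 9 + 15/136 = 1239/136)
1/(f(k(1)) + (-20076/(-31838) - 38607/(-49071))) = 1/(1239/136 + (-20076/(-31838) - 38607/(-49071))) = 1/(1239/136 + (-20076*(-1/31838) - 38607*(-1/49071))) = 1/(1239/136 + (10038/15919 + 12869/16357)) = 1/(1239/136 + 369053177/260387083) = 1/(372810827909/35412643288) = 35412643288/372810827909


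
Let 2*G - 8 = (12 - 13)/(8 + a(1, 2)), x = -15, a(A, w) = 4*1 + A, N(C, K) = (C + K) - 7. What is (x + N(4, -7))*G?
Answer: -2575/26 ≈ -99.038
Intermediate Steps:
N(C, K) = -7 + C + K
a(A, w) = 4 + A
G = 103/26 (G = 4 + ((12 - 13)/(8 + (4 + 1)))/2 = 4 + (-1/(8 + 5))/2 = 4 + (-1/13)/2 = 4 + (-1*1/13)/2 = 4 + (1/2)*(-1/13) = 4 - 1/26 = 103/26 ≈ 3.9615)
(x + N(4, -7))*G = (-15 + (-7 + 4 - 7))*(103/26) = (-15 - 10)*(103/26) = -25*103/26 = -2575/26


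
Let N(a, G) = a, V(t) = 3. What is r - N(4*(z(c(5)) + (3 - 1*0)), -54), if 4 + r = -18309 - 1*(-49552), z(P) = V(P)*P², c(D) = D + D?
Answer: 30027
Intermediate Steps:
c(D) = 2*D
z(P) = 3*P²
r = 31239 (r = -4 + (-18309 - 1*(-49552)) = -4 + (-18309 + 49552) = -4 + 31243 = 31239)
r - N(4*(z(c(5)) + (3 - 1*0)), -54) = 31239 - 4*(3*(2*5)² + (3 - 1*0)) = 31239 - 4*(3*10² + (3 + 0)) = 31239 - 4*(3*100 + 3) = 31239 - 4*(300 + 3) = 31239 - 4*303 = 31239 - 1*1212 = 31239 - 1212 = 30027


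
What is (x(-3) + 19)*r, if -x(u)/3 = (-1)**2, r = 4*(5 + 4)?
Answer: 576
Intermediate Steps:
r = 36 (r = 4*9 = 36)
x(u) = -3 (x(u) = -3*(-1)**2 = -3*1 = -3)
(x(-3) + 19)*r = (-3 + 19)*36 = 16*36 = 576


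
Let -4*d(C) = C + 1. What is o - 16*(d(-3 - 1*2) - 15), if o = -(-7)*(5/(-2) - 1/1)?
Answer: 399/2 ≈ 199.50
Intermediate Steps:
d(C) = -¼ - C/4 (d(C) = -(C + 1)/4 = -(1 + C)/4 = -¼ - C/4)
o = -49/2 (o = -(-7)*(5*(-½) - 1*1) = -(-7)*(-5/2 - 1) = -(-7)*(-7)/2 = -1*49/2 = -49/2 ≈ -24.500)
o - 16*(d(-3 - 1*2) - 15) = -49/2 - 16*((-¼ - (-3 - 1*2)/4) - 15) = -49/2 - 16*((-¼ - (-3 - 2)/4) - 15) = -49/2 - 16*((-¼ - ¼*(-5)) - 15) = -49/2 - 16*((-¼ + 5/4) - 15) = -49/2 - 16*(1 - 15) = -49/2 - 16*(-14) = -49/2 + 224 = 399/2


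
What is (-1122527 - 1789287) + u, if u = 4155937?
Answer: 1244123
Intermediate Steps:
(-1122527 - 1789287) + u = (-1122527 - 1789287) + 4155937 = -2911814 + 4155937 = 1244123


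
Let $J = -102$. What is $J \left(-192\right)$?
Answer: $19584$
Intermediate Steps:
$J \left(-192\right) = \left(-102\right) \left(-192\right) = 19584$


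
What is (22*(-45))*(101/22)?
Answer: -4545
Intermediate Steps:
(22*(-45))*(101/22) = -99990/22 = -990*101/22 = -4545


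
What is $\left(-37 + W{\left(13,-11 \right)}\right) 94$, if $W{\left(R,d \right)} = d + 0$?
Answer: $-4512$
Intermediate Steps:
$W{\left(R,d \right)} = d$
$\left(-37 + W{\left(13,-11 \right)}\right) 94 = \left(-37 - 11\right) 94 = \left(-48\right) 94 = -4512$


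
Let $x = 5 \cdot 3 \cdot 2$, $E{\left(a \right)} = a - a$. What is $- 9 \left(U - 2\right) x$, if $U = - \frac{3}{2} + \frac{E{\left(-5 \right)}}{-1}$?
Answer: $945$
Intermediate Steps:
$E{\left(a \right)} = 0$
$x = 30$ ($x = 15 \cdot 2 = 30$)
$U = - \frac{3}{2}$ ($U = - \frac{3}{2} + \frac{0}{-1} = \left(-3\right) \frac{1}{2} + 0 \left(-1\right) = - \frac{3}{2} + 0 = - \frac{3}{2} \approx -1.5$)
$- 9 \left(U - 2\right) x = - 9 \left(- \frac{3}{2} - 2\right) 30 = \left(-9\right) \left(- \frac{7}{2}\right) 30 = \frac{63}{2} \cdot 30 = 945$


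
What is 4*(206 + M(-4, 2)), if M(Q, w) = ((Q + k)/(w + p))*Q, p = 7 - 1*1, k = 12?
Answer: 808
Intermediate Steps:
p = 6 (p = 7 - 1 = 6)
M(Q, w) = Q*(12 + Q)/(6 + w) (M(Q, w) = ((Q + 12)/(w + 6))*Q = ((12 + Q)/(6 + w))*Q = Q*(12 + Q)/(6 + w))
4*(206 + M(-4, 2)) = 4*(206 - 4*(12 - 4)/(6 + 2)) = 4*(206 - 4*8/8) = 4*(206 - 4*⅛*8) = 4*(206 - 4) = 4*202 = 808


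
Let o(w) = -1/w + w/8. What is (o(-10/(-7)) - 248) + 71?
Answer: -24853/140 ≈ -177.52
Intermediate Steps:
o(w) = -1/w + w/8 (o(w) = -1/w + w*(⅛) = -1/w + w/8)
(o(-10/(-7)) - 248) + 71 = ((-1/((-10/(-7))) + (-10/(-7))/8) - 248) + 71 = ((-1/((-10*(-⅐))) + (-10*(-⅐))/8) - 248) + 71 = ((-1/10/7 + (⅛)*(10/7)) - 248) + 71 = ((-1*7/10 + 5/28) - 248) + 71 = ((-7/10 + 5/28) - 248) + 71 = (-73/140 - 248) + 71 = -34793/140 + 71 = -24853/140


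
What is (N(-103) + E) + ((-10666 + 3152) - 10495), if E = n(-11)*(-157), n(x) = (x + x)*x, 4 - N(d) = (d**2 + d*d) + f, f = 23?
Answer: -77240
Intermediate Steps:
N(d) = -19 - 2*d**2 (N(d) = 4 - ((d**2 + d*d) + 23) = 4 - ((d**2 + d**2) + 23) = 4 - (2*d**2 + 23) = 4 - (23 + 2*d**2) = 4 + (-23 - 2*d**2) = -19 - 2*d**2)
n(x) = 2*x**2 (n(x) = (2*x)*x = 2*x**2)
E = -37994 (E = (2*(-11)**2)*(-157) = (2*121)*(-157) = 242*(-157) = -37994)
(N(-103) + E) + ((-10666 + 3152) - 10495) = ((-19 - 2*(-103)**2) - 37994) + ((-10666 + 3152) - 10495) = ((-19 - 2*10609) - 37994) + (-7514 - 10495) = ((-19 - 21218) - 37994) - 18009 = (-21237 - 37994) - 18009 = -59231 - 18009 = -77240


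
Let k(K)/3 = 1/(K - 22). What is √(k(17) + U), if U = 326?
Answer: √8135/5 ≈ 18.039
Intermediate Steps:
k(K) = 3/(-22 + K) (k(K) = 3/(K - 22) = 3/(-22 + K))
√(k(17) + U) = √(3/(-22 + 17) + 326) = √(3/(-5) + 326) = √(3*(-⅕) + 326) = √(-⅗ + 326) = √(1627/5) = √8135/5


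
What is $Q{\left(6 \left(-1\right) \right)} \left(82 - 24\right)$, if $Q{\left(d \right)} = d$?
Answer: $-348$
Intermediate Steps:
$Q{\left(6 \left(-1\right) \right)} \left(82 - 24\right) = 6 \left(-1\right) \left(82 - 24\right) = \left(-6\right) 58 = -348$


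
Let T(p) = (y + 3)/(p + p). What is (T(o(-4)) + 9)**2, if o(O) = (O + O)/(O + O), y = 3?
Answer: 144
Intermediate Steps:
o(O) = 1 (o(O) = (2*O)/((2*O)) = (2*O)*(1/(2*O)) = 1)
T(p) = 3/p (T(p) = (3 + 3)/(p + p) = 6/((2*p)) = 6*(1/(2*p)) = 3/p)
(T(o(-4)) + 9)**2 = (3/1 + 9)**2 = (3*1 + 9)**2 = (3 + 9)**2 = 12**2 = 144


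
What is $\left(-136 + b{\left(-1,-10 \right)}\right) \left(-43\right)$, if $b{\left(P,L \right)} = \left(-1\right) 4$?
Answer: $6020$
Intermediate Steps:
$b{\left(P,L \right)} = -4$
$\left(-136 + b{\left(-1,-10 \right)}\right) \left(-43\right) = \left(-136 - 4\right) \left(-43\right) = \left(-140\right) \left(-43\right) = 6020$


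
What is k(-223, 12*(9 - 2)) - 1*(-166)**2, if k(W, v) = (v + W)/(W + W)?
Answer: -12289837/446 ≈ -27556.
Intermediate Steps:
k(W, v) = (W + v)/(2*W) (k(W, v) = (W + v)/((2*W)) = (W + v)*(1/(2*W)) = (W + v)/(2*W))
k(-223, 12*(9 - 2)) - 1*(-166)**2 = (1/2)*(-223 + 12*(9 - 2))/(-223) - 1*(-166)**2 = (1/2)*(-1/223)*(-223 + 12*7) - 1*27556 = (1/2)*(-1/223)*(-223 + 84) - 27556 = (1/2)*(-1/223)*(-139) - 27556 = 139/446 - 27556 = -12289837/446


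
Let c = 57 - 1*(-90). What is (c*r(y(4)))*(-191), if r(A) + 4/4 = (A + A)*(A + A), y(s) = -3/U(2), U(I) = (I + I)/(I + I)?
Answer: -982695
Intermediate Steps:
U(I) = 1 (U(I) = (2*I)/((2*I)) = (2*I)*(1/(2*I)) = 1)
y(s) = -3 (y(s) = -3/1 = -3*1 = -3)
r(A) = -1 + 4*A**2 (r(A) = -1 + (A + A)*(A + A) = -1 + (2*A)*(2*A) = -1 + 4*A**2)
c = 147 (c = 57 + 90 = 147)
(c*r(y(4)))*(-191) = (147*(-1 + 4*(-3)**2))*(-191) = (147*(-1 + 4*9))*(-191) = (147*(-1 + 36))*(-191) = (147*35)*(-191) = 5145*(-191) = -982695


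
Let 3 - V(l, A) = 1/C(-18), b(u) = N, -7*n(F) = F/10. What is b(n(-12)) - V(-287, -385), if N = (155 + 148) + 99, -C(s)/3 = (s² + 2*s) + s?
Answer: 323189/810 ≈ 399.00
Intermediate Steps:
n(F) = -F/70 (n(F) = -F/(7*10) = -F/70)
C(s) = -9*s - 3*s² (C(s) = -3*((s² + 2*s) + s) = -3*(s² + 3*s) = -9*s - 3*s²)
N = 402 (N = 303 + 99 = 402)
b(u) = 402
V(l, A) = 2431/810 (V(l, A) = 3 - 1/((-3*(-18)*(3 - 18))) = 3 - 1/((-3*(-18)*(-15))) = 3 - 1/(-810) = 3 - 1*(-1/810) = 3 + 1/810 = 2431/810)
b(n(-12)) - V(-287, -385) = 402 - 1*2431/810 = 402 - 2431/810 = 323189/810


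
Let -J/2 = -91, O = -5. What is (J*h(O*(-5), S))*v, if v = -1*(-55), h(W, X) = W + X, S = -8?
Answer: 170170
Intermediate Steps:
J = 182 (J = -2*(-91) = 182)
v = 55
(J*h(O*(-5), S))*v = (182*(-5*(-5) - 8))*55 = (182*(25 - 8))*55 = (182*17)*55 = 3094*55 = 170170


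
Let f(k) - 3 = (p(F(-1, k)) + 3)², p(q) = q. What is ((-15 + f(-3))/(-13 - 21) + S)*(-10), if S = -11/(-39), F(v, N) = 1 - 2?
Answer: -3430/663 ≈ -5.1735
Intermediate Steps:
F(v, N) = -1
S = 11/39 (S = -11*(-1/39) = 11/39 ≈ 0.28205)
f(k) = 7 (f(k) = 3 + (-1 + 3)² = 3 + 2² = 3 + 4 = 7)
((-15 + f(-3))/(-13 - 21) + S)*(-10) = ((-15 + 7)/(-13 - 21) + 11/39)*(-10) = (-8/(-34) + 11/39)*(-10) = (-8*(-1/34) + 11/39)*(-10) = (4/17 + 11/39)*(-10) = (343/663)*(-10) = -3430/663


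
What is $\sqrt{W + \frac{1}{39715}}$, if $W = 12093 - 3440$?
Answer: $\frac{2 \sqrt{20189666390}}{3055} \approx 93.021$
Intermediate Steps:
$W = 8653$ ($W = 12093 - 3440 = 8653$)
$\sqrt{W + \frac{1}{39715}} = \sqrt{8653 + \frac{1}{39715}} = \sqrt{\frac{343653896}{39715}} = \frac{2 \sqrt{20189666390}}{3055}$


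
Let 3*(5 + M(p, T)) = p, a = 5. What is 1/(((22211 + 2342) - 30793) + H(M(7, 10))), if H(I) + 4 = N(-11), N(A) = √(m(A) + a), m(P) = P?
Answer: -3122/19493771 - I*√6/38987542 ≈ -0.00016015 - 6.2828e-8*I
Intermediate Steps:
M(p, T) = -5 + p/3
N(A) = √(5 + A) (N(A) = √(A + 5) = √(5 + A))
H(I) = -4 + I*√6 (H(I) = -4 + √(5 - 11) = -4 + √(-6) = -4 + I*√6)
1/(((22211 + 2342) - 30793) + H(M(7, 10))) = 1/(((22211 + 2342) - 30793) + (-4 + I*√6)) = 1/((24553 - 30793) + (-4 + I*√6)) = 1/(-6240 + (-4 + I*√6)) = 1/(-6244 + I*√6)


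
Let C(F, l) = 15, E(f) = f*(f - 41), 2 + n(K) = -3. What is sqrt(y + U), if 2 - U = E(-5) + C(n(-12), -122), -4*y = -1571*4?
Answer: 4*sqrt(83) ≈ 36.442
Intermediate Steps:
n(K) = -5 (n(K) = -2 - 3 = -5)
E(f) = f*(-41 + f)
y = 1571 (y = -(-1571)*4/4 = -1/4*(-6284) = 1571)
U = -243 (U = 2 - (-5*(-41 - 5) + 15) = 2 - (-5*(-46) + 15) = 2 - (230 + 15) = 2 - 1*245 = 2 - 245 = -243)
sqrt(y + U) = sqrt(1571 - 243) = sqrt(1328) = 4*sqrt(83)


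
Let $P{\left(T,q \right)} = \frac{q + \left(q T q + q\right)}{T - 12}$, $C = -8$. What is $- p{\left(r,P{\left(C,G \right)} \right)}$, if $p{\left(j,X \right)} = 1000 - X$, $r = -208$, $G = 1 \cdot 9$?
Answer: $- \frac{1937}{2} \approx -968.5$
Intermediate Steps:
$G = 9$
$P{\left(T,q \right)} = \frac{2 q + T q^{2}}{-12 + T}$ ($P{\left(T,q \right)} = \frac{q + \left(T q q + q\right)}{-12 + T} = \frac{q + \left(T q^{2} + q\right)}{-12 + T} = \frac{q + \left(q + T q^{2}\right)}{-12 + T} = \frac{2 q + T q^{2}}{-12 + T}$)
$- p{\left(r,P{\left(C,G \right)} \right)} = - (1000 - \frac{9 \left(2 - 72\right)}{-12 - 8}) = - (1000 - \frac{9 \left(2 - 72\right)}{-20}) = - (1000 - 9 \left(- \frac{1}{20}\right) \left(-70\right)) = - (1000 - \frac{63}{2}) = \left(-1\right) \frac{1937}{2} = - \frac{1937}{2}$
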